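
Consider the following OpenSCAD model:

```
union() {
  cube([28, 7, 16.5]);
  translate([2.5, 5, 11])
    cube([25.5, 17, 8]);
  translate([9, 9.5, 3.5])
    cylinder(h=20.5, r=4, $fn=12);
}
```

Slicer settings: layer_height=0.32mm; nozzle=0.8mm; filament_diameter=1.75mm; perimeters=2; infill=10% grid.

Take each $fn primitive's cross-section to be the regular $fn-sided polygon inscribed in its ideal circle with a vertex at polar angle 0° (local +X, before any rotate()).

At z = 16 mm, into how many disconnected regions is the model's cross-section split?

At z = 16 mm: the cube (footprint 28×7) is included at this height; the cube at (2.5, 5) is present — its section is the full 25.5×17 rectangle; the r=4 cylinder at (9, 9.5) contributes a regular 12-gon of circumradius 4; Merging all regions: the regions partially overlap (shared area 99.00 mm²), so overlapping operands fuse into one piece — 1 connected region. The result has 1 disconnected region.

1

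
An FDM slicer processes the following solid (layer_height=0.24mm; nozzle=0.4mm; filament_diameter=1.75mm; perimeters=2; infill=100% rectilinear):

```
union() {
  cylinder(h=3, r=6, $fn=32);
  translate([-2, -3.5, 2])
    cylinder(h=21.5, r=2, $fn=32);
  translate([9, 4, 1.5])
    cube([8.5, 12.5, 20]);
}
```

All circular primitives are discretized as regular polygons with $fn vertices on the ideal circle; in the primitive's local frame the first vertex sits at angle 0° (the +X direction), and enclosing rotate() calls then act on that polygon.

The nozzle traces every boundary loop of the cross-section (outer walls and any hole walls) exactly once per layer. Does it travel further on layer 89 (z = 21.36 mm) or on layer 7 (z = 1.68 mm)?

Layer 89 (z = 21.36): the cylinder is not intersected at this z (z outside [0, 3]); the r=2 cylinder at (-2, -3.5) contributes a regular 32-gon of circumradius 2 (perimeter = 2·32·2.000·sin(180°/32) = 12.55 mm); the 8.5×12.5 cube at (9, 4) contributes its full rectangle (perimeter 42.00 mm); Merging all regions: the 2 present regions are separate (no shared area or edge), so areas and boundary lengths simply add and each stays a separate island — boundary = 54.55 mm. So its perimeter = 54.55 mm. Layer 7 (z = 1.68): the r=6 cylinder gives a regular 32-gon of circumradius 6 (constant along its height) (perimeter = 2·32·6.000·sin(180°/32) = 37.64 mm); the cylinder at (-2, -3.5) does not reach this height (z outside [2, 23.5]); the cube at (9, 4) is present — its section is the full 8.5×12.5 rectangle (perimeter 42.00 mm); Combining (union): the 2 present regions are separate (no shared area or edge), so areas and boundary lengths simply add and each stays a separate island — boundary = 79.64 mm. So its perimeter = 79.64 mm. Layer 7 is larger (79.64 vs 54.55 mm).

layer 7 (z = 1.68 mm)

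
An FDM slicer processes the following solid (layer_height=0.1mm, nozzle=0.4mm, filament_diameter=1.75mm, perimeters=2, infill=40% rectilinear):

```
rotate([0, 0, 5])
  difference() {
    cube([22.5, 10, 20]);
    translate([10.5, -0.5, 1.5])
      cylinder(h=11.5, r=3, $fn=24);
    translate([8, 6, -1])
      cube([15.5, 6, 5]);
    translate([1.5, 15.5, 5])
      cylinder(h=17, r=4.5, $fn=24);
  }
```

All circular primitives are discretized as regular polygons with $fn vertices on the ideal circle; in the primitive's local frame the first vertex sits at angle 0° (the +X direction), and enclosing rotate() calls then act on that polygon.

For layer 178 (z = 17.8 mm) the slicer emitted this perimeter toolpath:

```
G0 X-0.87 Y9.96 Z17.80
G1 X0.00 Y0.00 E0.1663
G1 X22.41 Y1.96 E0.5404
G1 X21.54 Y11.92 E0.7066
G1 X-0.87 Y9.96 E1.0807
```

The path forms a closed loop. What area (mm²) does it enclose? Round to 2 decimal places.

224.91 mm²

Apply the shoelace formula to the sequence of (X, Y) vertices; enclosed area = 224.91 mm².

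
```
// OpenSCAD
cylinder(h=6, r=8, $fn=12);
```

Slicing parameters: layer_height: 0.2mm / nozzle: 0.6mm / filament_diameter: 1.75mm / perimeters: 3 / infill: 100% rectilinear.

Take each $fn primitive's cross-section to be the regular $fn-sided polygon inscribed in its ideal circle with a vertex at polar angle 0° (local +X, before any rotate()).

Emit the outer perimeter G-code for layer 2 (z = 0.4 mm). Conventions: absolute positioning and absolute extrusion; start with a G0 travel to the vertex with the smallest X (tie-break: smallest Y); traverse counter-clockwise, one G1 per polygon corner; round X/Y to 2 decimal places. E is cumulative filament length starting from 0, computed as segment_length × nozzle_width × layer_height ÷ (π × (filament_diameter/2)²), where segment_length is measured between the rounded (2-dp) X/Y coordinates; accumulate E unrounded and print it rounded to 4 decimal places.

G0 X-8.00 Y0.00 Z0.40
G1 X-6.93 Y-4.00 E0.2066
G1 X-4.00 Y-6.93 E0.4133
G1 X0.00 Y-8.00 E0.6199
G1 X4.00 Y-6.93 E0.8265
G1 X6.93 Y-4.00 E1.0332
G1 X8.00 Y0.00 E1.2398
G1 X6.93 Y4.00 E1.4463
G1 X4.00 Y6.93 E1.6531
G1 X0.00 Y8.00 E1.8596
G1 X-4.00 Y6.93 E2.0662
G1 X-6.93 Y4.00 E2.2730
G1 X-8.00 Y0.00 E2.4795

At z = 0.4 mm: the r=8 cylinder contributes a regular 12-gon of circumradius 8. The outline is a single polygon with 12 vertices. Extrusion per mm of travel: 0.6 × 0.2 / (π × 0.875²) = 0.049890. Accumulating E over each segment gives final E = 2.4795.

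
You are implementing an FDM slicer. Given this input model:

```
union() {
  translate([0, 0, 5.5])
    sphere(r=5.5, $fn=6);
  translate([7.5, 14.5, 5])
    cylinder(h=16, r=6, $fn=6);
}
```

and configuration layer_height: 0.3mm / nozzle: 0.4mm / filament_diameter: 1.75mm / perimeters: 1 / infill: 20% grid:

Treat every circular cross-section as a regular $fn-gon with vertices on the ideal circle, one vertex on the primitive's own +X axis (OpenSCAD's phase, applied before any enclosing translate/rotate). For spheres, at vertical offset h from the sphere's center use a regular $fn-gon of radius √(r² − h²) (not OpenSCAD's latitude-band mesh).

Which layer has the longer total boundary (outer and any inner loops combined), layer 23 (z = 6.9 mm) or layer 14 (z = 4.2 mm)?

Layer 23 (z = 6.9): the r=5.5 sphere contributes a regular 6-gon of circumradius √(5.5²−1.4²) = 5.319 (perimeter = 2·6·5.319·sin(180°/6) = 31.91 mm); the r=6 cylinder at (7.5, 14.5) contributes a regular 6-gon of circumradius 6 (perimeter = 2·6·6.000·sin(180°/6) = 36.00 mm); Merging all regions: the 2 present regions are separate (no shared area or edge), so areas and boundary lengths simply add and each stays a separate island — boundary = 67.91 mm. So its perimeter = 67.91 mm. Layer 14 (z = 4.2): the r=5.5 sphere slices to a regular 6-gon of circumradius 5.344 (√(r²−h²) with h=1.3 from center) (perimeter = 2·6·5.344·sin(180°/6) = 32.06 mm); the cylinder at (7.5, 14.5) does not reach this height (z outside [5, 21]); Taking the union: only the r=5.5 sphere is present, so the union is just that shape — boundary = 32.06 mm. So its perimeter = 32.06 mm. Layer 23 is larger (67.91 vs 32.06 mm).

layer 23 (z = 6.9 mm)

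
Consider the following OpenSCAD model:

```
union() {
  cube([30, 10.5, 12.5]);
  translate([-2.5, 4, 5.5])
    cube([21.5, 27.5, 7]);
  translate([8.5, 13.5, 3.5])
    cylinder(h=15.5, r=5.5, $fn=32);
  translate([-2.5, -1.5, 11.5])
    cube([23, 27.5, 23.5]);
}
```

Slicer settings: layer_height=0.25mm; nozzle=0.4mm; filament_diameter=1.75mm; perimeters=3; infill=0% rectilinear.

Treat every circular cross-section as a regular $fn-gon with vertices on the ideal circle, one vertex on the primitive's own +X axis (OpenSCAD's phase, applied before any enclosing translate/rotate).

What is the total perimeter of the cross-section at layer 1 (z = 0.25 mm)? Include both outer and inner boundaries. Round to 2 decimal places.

At z = 0.25 mm: the cube (footprint 30×10.5) is included at this height (perimeter 81.00 mm); the cube at (-2.5, 4) does not reach this height (z outside [5.5, 12.5]); the cylinder at (8.5, 13.5) is not intersected at this z (z outside [3.5, 19]); the cube at (-2.5, -1.5) is absent (z outside [11.5, 35]); Taking the union: only the 30×10.5 cube is present, so the union is just that shape — boundary = 81.00 mm. Overall, the cross-section is a single solid region. Total boundary length (outer) = 81.00 mm.

81.00 mm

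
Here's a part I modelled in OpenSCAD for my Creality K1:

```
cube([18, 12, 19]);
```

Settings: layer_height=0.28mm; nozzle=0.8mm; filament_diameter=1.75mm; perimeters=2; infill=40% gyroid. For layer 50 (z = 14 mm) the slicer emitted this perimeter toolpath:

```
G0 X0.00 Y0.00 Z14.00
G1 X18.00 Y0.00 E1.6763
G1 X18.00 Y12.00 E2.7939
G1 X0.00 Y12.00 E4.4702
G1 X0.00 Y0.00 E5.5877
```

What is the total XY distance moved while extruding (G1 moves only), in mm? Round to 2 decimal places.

Sum the Euclidean lengths of each G1 segment: total = 60.00 mm.

60.00 mm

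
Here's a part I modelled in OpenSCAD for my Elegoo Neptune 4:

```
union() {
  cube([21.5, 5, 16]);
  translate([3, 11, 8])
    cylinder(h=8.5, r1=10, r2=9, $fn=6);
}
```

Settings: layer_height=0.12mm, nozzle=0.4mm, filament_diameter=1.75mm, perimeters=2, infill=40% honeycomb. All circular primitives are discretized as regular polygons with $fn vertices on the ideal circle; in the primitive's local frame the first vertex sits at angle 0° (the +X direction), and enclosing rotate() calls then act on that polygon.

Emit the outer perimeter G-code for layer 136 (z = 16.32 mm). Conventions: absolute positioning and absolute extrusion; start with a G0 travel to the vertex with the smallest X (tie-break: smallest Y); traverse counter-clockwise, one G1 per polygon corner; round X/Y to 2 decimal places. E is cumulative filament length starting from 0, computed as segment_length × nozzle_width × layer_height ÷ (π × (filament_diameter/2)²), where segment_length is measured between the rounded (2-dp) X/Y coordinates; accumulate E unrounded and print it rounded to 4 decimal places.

At z = 16.32 mm: the cube does not reach this height (z outside [0, 16]); the cone at (3, 11) contributes a regular 6-gon of circumradius 9.021 (interpolated between r1=10 and r2=9 at t=0.979); Taking the union: only the cone at (3, 11) is present, so the union is just that shape — 1 connected region. The outline is a single polygon with 6 vertices. Extrusion per mm of travel: 0.4 × 0.12 / (π × 0.875²) = 0.019956. Accumulating E over each segment gives final E = 1.0799.

G0 X-6.02 Y11.00 Z16.32
G1 X-1.51 Y3.19 E0.1800
G1 X7.51 Y3.19 E0.3600
G1 X12.02 Y11.00 E0.5400
G1 X7.51 Y18.81 E0.7199
G1 X-1.51 Y18.81 E0.8999
G1 X-6.02 Y11.00 E1.0799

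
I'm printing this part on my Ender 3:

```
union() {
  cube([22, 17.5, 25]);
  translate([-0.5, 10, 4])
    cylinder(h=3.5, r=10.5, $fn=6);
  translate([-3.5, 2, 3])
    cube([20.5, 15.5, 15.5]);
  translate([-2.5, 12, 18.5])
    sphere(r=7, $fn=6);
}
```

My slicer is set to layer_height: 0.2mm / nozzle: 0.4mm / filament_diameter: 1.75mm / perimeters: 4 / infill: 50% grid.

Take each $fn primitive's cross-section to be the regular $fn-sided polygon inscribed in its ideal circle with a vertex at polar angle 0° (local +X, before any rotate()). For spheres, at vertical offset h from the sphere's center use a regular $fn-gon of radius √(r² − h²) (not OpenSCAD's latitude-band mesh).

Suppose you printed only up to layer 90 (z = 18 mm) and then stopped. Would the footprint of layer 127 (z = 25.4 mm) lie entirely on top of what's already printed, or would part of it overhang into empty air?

Compare the two slices. At z = 18: the cube is present — its section is the full 22×17.5 rectangle (area 385.00 mm²); the cylinder at (-0.5, 10) is not intersected at this z (z outside [4, 7.5]); the cube at (-3.5, 2) (footprint 20.5×15.5) is included at this height (area 317.75 mm²); the sphere at (-2.5, 12): section is a regular 6-gon, circumradius = √(r²−h²) = √(7²−0.5²) = 6.982 (area = (6/2)·6.982²·sin(360°/6) = 126.66 mm²); Combining (union): the regions partially overlap — summed areas 829.41 mm² minus the doubly-counted overlap 336.38 mm² gives 493.03 mm² — area = 493.03 mm². At z = 25.4: the cube does not reach this height (z outside [0, 25]); the cylinder at (-0.5, 10) does not reach this height (z outside [4, 7.5]); the cube at (-3.5, 2) does not reach this height (z outside [3, 18.5]); the r=7 sphere at (-2.5, 12) slices to a regular 6-gon of circumradius 1.179 (√(r²−h²) with h=6.9 from center) (area = (6/2)·1.179²·sin(360°/6) = 3.61 mm²); Merging all regions: only the r=7 sphere at (-2.5, 12) is present, so the union is just that shape — area = 3.61 mm². Checking containment: the cross-section at z = 25.4 is a subset of the cross-section at z = 18.

entirely on top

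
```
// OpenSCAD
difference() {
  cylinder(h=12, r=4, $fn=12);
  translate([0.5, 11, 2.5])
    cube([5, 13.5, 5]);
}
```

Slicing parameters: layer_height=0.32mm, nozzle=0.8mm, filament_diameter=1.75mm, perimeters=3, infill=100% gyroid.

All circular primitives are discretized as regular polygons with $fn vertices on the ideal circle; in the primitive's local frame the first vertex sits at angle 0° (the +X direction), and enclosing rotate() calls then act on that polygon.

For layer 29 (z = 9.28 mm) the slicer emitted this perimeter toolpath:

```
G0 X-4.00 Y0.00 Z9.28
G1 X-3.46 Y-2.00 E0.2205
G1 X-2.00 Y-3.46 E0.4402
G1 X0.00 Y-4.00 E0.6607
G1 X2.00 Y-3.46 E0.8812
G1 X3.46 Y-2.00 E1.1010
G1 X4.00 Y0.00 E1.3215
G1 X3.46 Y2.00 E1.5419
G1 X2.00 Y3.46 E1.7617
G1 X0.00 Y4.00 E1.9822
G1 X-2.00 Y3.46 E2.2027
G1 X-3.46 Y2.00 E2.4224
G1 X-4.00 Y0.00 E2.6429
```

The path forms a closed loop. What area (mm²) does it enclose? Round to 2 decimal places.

47.94 mm²

Apply the shoelace formula to the sequence of (X, Y) vertices; enclosed area = 47.94 mm².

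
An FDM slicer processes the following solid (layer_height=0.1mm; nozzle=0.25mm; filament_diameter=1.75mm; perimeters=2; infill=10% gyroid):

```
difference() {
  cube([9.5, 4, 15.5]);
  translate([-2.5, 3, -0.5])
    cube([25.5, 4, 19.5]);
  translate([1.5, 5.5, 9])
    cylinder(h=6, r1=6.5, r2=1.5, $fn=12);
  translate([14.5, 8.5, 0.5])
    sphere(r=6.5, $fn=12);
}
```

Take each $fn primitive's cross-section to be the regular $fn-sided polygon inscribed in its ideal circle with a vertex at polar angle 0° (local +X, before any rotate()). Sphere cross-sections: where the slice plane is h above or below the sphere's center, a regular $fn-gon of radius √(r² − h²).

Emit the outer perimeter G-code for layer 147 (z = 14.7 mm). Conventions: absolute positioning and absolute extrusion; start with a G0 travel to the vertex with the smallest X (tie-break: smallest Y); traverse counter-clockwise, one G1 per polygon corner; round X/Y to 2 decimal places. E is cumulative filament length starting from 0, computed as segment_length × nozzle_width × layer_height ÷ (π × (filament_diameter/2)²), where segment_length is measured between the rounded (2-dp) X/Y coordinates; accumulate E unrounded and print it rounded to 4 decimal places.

At z = 14.7 mm: the 9.5×4 cube contributes its full rectangle; the cube at (-2.5, 3) (footprint 25.5×4) is included at this height; the cone at (1.5, 5.5): at t=0.950 of its height the radius interpolates to r₁+(r₂−r₁)t = 1.750, giving a regular 12-gon of that circumradius; the sphere at (14.5, 8.5) is not intersected at this z (|z−center|=14.200 > r=6.5); Taking the first minus the rest: starting from the 9.5×4 cube, the 25.5×4 cube at (-2.5, 3) partially overlaps it — only the 9.50 mm² overlap (of its 102.00 mm²) is removed, clipping the outline; the cone at (1.5, 5.5) misses the remaining region (no effect) — 1 connected region. The outline is a single polygon with 4 vertices. Extrusion per mm of travel: 0.25 × 0.1 / (π × 0.875²) = 0.010394. Accumulating E over each segment gives final E = 0.2598.

G0 X0.00 Y0.00 Z14.70
G1 X9.50 Y0.00 E0.0987
G1 X9.50 Y3.00 E0.1299
G1 X0.00 Y3.00 E0.2287
G1 X0.00 Y0.00 E0.2598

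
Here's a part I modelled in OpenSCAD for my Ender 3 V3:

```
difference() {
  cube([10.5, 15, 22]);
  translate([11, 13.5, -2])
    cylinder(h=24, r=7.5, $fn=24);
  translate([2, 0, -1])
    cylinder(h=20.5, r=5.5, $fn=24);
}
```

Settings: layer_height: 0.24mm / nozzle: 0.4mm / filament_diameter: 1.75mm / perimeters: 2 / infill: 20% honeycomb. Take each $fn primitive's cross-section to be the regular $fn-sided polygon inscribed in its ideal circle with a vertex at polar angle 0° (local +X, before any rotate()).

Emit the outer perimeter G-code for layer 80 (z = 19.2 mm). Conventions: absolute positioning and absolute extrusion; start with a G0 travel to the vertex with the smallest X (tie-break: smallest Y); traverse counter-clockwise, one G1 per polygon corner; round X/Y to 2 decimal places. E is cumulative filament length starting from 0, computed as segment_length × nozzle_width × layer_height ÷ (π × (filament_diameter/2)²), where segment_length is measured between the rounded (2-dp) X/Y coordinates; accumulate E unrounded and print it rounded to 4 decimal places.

G0 X0.00 Y5.07 Z19.20
G1 X0.58 Y5.31 E0.0251
G1 X2.00 Y5.50 E0.0822
G1 X3.42 Y5.31 E0.1394
G1 X4.75 Y4.76 E0.1969
G1 X5.89 Y3.89 E0.2541
G1 X6.76 Y2.75 E0.3113
G1 X7.31 Y1.42 E0.3688
G1 X7.50 Y0.00 E0.4260
G1 X10.50 Y0.00 E0.5457
G1 X10.50 Y6.07 E0.7880
G1 X9.06 Y6.26 E0.8459
G1 X7.25 Y7.00 E0.9240
G1 X5.70 Y8.20 E1.0022
G1 X4.50 Y9.75 E1.0804
G1 X3.76 Y11.56 E1.1585
G1 X3.50 Y13.50 E1.2366
G1 X3.70 Y15.00 E1.2970
G1 X0.00 Y15.00 E1.4447
G1 X0.00 Y5.07 E1.8410

At z = 19.2 mm: the cube (footprint 10.5×15) is included at this height; the r=7.5 cylinder at (11, 13.5) contributes a regular 24-gon of circumradius 7.5; the r=5.5 cylinder at (2, 0) contributes a regular 24-gon of circumradius 5.5; Subtracting the remaining from the first: starting from the 10.5×15 cube, the r=7.5 cylinder at (11, 13.5) partially overlaps it — only the 50.29 mm² overlap (of its 174.70 mm²) is removed, clipping the outline; the r=5.5 cylinder at (2, 0) partially overlaps it — only the 34.18 mm² overlap (of its 93.95 mm²) is removed, clipping the outline — 1 connected region. The outline is a single polygon with 19 vertices. Extrusion per mm of travel: 0.4 × 0.24 / (π × 0.875²) = 0.039912. Accumulating E over each segment gives final E = 1.8410.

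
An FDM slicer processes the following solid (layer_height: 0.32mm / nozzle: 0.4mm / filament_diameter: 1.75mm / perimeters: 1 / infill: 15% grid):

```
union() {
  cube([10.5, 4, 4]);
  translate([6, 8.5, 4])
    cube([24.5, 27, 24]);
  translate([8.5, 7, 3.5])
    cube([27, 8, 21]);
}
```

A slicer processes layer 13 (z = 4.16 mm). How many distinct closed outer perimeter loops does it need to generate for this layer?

At z = 4.16 mm: the cube does not reach this height (z outside [0, 4]); the cube at (6, 8.5) is present — its section is the full 24.5×27 rectangle; the cube at (8.5, 7) (footprint 27×8) is included at this height; Taking the union: the regions partially overlap (shared area 143.00 mm²), so overlapping operands fuse into one piece — 1 connected region. The result has 1 disconnected region.

1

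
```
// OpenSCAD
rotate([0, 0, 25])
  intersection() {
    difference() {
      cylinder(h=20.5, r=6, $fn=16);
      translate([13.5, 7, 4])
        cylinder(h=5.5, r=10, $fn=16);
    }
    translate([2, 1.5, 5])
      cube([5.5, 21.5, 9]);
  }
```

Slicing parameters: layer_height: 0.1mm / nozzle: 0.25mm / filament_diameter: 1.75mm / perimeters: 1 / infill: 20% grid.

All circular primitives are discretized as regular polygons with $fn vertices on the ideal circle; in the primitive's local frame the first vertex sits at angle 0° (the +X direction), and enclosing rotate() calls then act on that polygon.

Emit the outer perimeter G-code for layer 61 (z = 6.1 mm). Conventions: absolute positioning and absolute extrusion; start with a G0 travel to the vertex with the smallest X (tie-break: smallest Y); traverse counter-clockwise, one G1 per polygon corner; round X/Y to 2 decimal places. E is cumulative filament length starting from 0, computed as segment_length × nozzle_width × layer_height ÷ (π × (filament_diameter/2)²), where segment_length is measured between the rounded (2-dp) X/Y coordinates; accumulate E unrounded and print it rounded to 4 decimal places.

At z = 6.1 mm: the r=6 cylinder gives a regular 16-gon of circumradius 6 (constant along its height); the cylinder at (13.5, 7): section is a regular 16-gon, circumradius r=10; Subtracting the remaining from the first: starting from the r=6 cylinder, the r=10 cylinder at (13.5, 7) partially overlaps it — only the 1.62 mm² overlap (of its 306.15 mm²) is removed, clipping the outline — 1 connected region; the cube at (2, 1.5) (footprint 5.5×21.5) is included at this height; Keeping only the common overlap: the 5.5×21.5 cube at (2, 1.5) partially overlaps that combined region; clipping to the common part keeps 8.67 mm² — 1 connected region; (rotated 25° about Z; rotation is an isometry so areas/perimeters/island counts are preserved). The outline is a single polygon with 6 vertices. Extrusion per mm of travel: 0.25 × 0.1 / (π × 0.875²) = 0.010394. Accumulating E over each segment gives final E = 0.1362.

G0 X-0.55 Y5.92 Z6.10
G1 X1.18 Y2.20 E0.0426
G1 X4.24 Y3.63 E0.0777
G1 X2.52 Y4.68 E0.0987
G1 X1.79 Y5.68 E0.1116
G1 X-0.26 Y5.99 E0.1331
G1 X-0.55 Y5.92 E0.1362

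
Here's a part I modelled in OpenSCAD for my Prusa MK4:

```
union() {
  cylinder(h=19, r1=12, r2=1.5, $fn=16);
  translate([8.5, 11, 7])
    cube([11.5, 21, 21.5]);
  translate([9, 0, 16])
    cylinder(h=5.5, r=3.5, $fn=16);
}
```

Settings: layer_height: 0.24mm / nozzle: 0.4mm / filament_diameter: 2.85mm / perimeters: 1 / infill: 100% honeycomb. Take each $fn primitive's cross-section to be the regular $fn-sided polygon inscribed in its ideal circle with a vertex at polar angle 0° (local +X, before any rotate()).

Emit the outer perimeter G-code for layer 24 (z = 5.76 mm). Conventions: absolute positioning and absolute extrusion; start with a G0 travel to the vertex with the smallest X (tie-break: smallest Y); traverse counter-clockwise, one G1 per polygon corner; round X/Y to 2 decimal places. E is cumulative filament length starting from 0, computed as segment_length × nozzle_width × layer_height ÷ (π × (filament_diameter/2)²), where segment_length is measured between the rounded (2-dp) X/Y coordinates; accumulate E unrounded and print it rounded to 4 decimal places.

G0 X-8.82 Y0.00 Z5.76
G1 X-8.15 Y-3.37 E0.0517
G1 X-6.23 Y-6.23 E0.1035
G1 X-3.37 Y-8.15 E0.1554
G1 X0.00 Y-8.82 E0.2071
G1 X3.37 Y-8.15 E0.2588
G1 X6.23 Y-6.23 E0.3106
G1 X8.15 Y-3.37 E0.3625
G1 X8.82 Y0.00 E0.4142
G1 X8.15 Y3.37 E0.4659
G1 X6.23 Y6.23 E0.5177
G1 X3.37 Y8.15 E0.5696
G1 X0.00 Y8.82 E0.6213
G1 X-3.37 Y8.15 E0.6730
G1 X-6.23 Y6.23 E0.7248
G1 X-8.15 Y3.37 E0.7766
G1 X-8.82 Y0.00 E0.8283

At z = 5.76 mm: the cone (r1=12→r2=1.5) has section circumradius 8.817 here — a regular 16-gon; the cube at (8.5, 11) is not intersected at this z (z outside [7, 28.5]); the cylinder at (9, 0) does not reach this height (z outside [16, 21.5]); Merging all regions: only the cone is present, so the union is just that shape — 1 connected region. The outline is a single polygon with 16 vertices. Extrusion per mm of travel: 0.4 × 0.24 / (π × 1.425²) = 0.015048. Accumulating E over each segment gives final E = 0.8283.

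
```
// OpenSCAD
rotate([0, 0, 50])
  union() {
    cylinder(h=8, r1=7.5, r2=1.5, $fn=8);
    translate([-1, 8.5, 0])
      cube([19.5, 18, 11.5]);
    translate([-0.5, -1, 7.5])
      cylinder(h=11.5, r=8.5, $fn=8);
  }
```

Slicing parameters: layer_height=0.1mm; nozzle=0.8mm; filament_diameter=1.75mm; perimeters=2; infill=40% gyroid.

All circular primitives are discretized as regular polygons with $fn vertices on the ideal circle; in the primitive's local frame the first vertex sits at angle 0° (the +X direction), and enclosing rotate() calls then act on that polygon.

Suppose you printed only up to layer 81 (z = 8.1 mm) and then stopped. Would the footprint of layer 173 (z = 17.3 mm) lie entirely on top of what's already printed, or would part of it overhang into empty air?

entirely on top

Compare the two slices. At z = 8.1: the cone does not reach this height (z outside [0, 8]); the cube at (-1, 8.5) is present — its section is the full 19.5×18 rectangle (area 351.00 mm²); the r=8.5 cylinder at (-0.5, -1) contributes a regular 8-gon of circumradius 8.5 (area = (8/2)·8.500²·sin(360°/8) = 204.35 mm²); Combining (union): the 2 present regions are separate (no shared area or edge), so areas and boundary lengths simply add and each stays a separate island — area = 555.35 mm²; (whole slice rotated 50° about Z — lengths, areas and connectivity unchanged). At z = 17.3: the cone does not reach this height (z outside [0, 8]); the cube at (-1, 8.5) is not intersected at this z (z outside [0, 11.5]); the r=8.5 cylinder at (-0.5, -1) gives a regular 8-gon of circumradius 8.5 (constant along its height) (area = (8/2)·8.500²·sin(360°/8) = 204.35 mm²); Taking the union: only the r=8.5 cylinder at (-0.5, -1) is present, so the union is just that shape — area = 204.35 mm²; (rotated 50° about Z; rotation is an isometry so areas/perimeters/island counts are preserved). Checking containment: the cross-section at z = 17.3 is a subset of the cross-section at z = 8.1.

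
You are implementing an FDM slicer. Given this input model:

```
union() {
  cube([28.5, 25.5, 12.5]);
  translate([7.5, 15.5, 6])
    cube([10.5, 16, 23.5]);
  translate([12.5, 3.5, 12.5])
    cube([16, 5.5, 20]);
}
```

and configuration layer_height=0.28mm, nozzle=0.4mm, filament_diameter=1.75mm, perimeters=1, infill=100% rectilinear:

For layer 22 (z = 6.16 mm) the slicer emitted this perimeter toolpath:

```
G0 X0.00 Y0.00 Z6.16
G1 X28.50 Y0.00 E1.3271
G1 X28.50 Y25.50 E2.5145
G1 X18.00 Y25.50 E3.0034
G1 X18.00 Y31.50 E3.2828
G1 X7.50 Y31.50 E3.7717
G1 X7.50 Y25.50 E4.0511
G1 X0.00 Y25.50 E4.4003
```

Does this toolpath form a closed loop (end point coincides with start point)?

Start point (G0): (0.00, 0.00). End point (last G1): the path does not return to the start — open.

no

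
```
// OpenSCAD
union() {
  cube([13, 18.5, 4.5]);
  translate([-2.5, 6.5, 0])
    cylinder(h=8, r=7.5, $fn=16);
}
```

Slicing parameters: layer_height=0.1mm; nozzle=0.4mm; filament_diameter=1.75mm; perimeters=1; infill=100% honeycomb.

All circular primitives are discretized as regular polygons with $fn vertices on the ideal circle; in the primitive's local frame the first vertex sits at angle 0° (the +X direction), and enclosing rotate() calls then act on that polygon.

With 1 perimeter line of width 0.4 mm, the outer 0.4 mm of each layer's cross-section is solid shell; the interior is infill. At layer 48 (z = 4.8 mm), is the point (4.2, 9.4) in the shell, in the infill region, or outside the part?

shell

At z = 4.8 mm: the cube is not intersected at this z (z outside [0, 4.5]); the r=7.5 cylinder at (-2.5, 6.5) gives a regular 16-gon of circumradius 7.5 (constant along its height); Combining (union): only the r=7.5 cylinder at (-2.5, 6.5) is present, so the union is just that shape — 1 connected region. Overall, the cross-section is a single solid region. The nearest boundary edge runs (4.43, 9.37)→(2.80, 11.80); distance from the point to it = 0.17 mm. The point is inside the cross-section, 0.17 mm from the nearest boundary — within the 0.4 mm shell band (1 × 0.4).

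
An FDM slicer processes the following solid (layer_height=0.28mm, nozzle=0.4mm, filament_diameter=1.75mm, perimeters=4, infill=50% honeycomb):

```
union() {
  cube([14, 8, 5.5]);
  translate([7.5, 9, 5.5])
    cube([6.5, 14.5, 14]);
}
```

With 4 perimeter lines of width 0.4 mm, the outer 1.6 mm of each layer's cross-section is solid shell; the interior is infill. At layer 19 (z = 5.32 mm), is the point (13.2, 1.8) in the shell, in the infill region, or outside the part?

At z = 5.32 mm: the cube (footprint 14×8) is included at this height; the cube at (7.5, 9) is not intersected at this z (z outside [5.5, 19.5]); Combining (union): only the 14×8 cube is present, so the union is just that shape — 1 connected region. Overall, the cross-section is a single solid region. The nearest boundary edge runs (14.00, 0.00)→(14.00, 8.00); distance from the point to it = 0.80 mm. The point is inside the cross-section, 0.80 mm from the nearest boundary — within the 1.6 mm shell band (4 × 0.4).

shell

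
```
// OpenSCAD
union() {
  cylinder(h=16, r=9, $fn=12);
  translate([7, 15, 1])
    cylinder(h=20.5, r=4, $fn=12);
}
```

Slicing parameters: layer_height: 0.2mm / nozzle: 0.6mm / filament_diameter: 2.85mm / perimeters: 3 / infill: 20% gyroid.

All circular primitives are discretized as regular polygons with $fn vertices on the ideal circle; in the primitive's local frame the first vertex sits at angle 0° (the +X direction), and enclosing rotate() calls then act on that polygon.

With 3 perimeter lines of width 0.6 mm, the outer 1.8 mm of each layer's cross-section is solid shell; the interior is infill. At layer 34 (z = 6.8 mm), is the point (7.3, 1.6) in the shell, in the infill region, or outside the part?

shell

At z = 6.8 mm: the cylinder: section is a regular 12-gon, circumradius r=9; the r=4 cylinder at (7, 15) gives a regular 12-gon of circumradius 4 (constant along its height); Combining (union): the 2 present regions are separate (no shared area or edge), so areas and boundary lengths simply add and each stays a separate island — 2 connected regions. Overall, the cross-section has 2 separate islands. The nearest boundary edge runs (7.79, 4.50)→(9.00, 0.00); distance from the point to it = 1.23 mm. (Shell/infill is judged within the island containing the point — the largest one.) The point is inside the cross-section, 1.23 mm from the nearest boundary — within the 1.8 mm shell band (3 × 0.6).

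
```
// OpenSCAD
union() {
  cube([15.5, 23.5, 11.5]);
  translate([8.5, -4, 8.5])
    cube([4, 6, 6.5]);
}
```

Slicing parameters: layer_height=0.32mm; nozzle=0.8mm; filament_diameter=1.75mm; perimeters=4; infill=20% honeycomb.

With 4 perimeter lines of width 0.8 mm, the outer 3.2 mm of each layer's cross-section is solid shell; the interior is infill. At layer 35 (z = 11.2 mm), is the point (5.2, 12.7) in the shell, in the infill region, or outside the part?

infill

At z = 11.2 mm: the cube is present — its section is the full 15.5×23.5 rectangle; the 4×6 cube at (8.5, -4) contributes its full rectangle; Taking the union: the regions partially overlap (shared area 8.00 mm²), so overlapping operands fuse into one piece — 1 connected region. Overall, the cross-section is a single solid region. The nearest boundary edge runs (0.00, 0.00)→(0.00, 23.50); distance from the point to it = 5.20 mm. The point is inside the cross-section and 5.20 mm from the nearest boundary — more than the 3.2 mm shell width (4 × 0.8), so it's in the infill interior.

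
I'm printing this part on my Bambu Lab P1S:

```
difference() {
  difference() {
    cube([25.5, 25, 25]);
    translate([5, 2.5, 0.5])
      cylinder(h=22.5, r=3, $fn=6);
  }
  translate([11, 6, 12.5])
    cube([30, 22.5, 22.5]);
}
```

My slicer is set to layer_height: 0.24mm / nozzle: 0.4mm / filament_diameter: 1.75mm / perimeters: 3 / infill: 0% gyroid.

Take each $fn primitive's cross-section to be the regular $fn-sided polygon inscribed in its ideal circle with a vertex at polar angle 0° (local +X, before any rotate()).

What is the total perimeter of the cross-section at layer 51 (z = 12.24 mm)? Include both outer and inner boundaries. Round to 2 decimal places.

At z = 12.24 mm: the cube is present — its section is the full 25.5×25 rectangle (perimeter 101.00 mm); the r=3 cylinder at (5, 2.5) gives a regular 6-gon of circumradius 3 (constant along its height) (perimeter = 2·6·3.000·sin(180°/6) = 18.00 mm); Taking the first minus the rest: starting from the 25.5×25 cube, the r=3 cylinder at (5, 2.5) partially overlaps it — only the 23.08 mm² overlap (of its 23.38 mm²) is removed, clipping the outline — boundary = 112.66 mm; the cube at (11, 6) does not reach this height (z outside [12.5, 35]); Subtracting the remaining from the first: none of the subtracted shapes is present at this height, so the result so far is unchanged — boundary = 112.66 mm. Overall, the cross-section is a single solid region. Total boundary length (outer) = 112.66 mm.

112.66 mm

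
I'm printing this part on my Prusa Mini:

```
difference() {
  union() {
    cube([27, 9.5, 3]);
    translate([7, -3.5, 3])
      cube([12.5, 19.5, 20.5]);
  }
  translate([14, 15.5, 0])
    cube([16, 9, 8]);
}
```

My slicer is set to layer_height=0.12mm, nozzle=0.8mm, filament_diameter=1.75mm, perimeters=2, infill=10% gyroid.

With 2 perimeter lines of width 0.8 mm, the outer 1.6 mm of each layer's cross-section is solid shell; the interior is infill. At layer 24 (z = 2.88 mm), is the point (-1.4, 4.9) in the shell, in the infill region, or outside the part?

At z = 2.88 mm: the cube is present — its section is the full 27×9.5 rectangle; the cube at (7, -3.5) is not intersected at this z (z outside [3, 23.5]); Merging all regions: only the 27×9.5 cube is present, so the union is just that shape — 1 connected region; the cube at (14, 15.5) is present — its section is the full 16×9 rectangle; Subtracting the remaining from the first: starting from that combined region, the 16×9 cube at (14, 15.5) misses the remaining region (no effect) — 1 connected region. Overall, the cross-section is a single solid region. The nearest boundary edge runs (0.00, 0.00)→(0.00, 9.50); distance from the point to it = 1.40 mm. The point is not inside any of the regions above, so it lies outside the cross-section (1.40 mm from the nearest boundary).

outside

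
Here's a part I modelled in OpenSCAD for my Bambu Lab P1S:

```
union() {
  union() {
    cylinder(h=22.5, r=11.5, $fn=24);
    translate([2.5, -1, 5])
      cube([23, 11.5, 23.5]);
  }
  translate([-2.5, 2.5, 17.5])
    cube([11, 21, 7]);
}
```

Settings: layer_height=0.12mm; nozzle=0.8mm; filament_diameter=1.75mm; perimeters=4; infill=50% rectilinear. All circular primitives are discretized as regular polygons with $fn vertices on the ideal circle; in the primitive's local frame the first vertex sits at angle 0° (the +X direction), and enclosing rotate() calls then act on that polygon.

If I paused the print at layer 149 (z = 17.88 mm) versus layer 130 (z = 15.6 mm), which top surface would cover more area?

layer 149 (z = 17.88 mm)

Layer 149 (z = 17.88): the cylinder: section is a regular 24-gon, circumradius r=11.5 (area = (24/2)·11.500²·sin(360°/24) = 410.75 mm²); the 23×11.5 cube at (2.5, -1) contributes its full rectangle (area 264.50 mm²); Merging all regions: the regions partially overlap — summed areas 675.25 mm² minus the doubly-counted overlap 82.53 mm² gives 592.71 mm² — area = 592.71 mm²; the 11×21 cube at (-2.5, 2.5) contributes its full rectangle (area 231.00 mm²); Combining (union): the regions partially overlap — summed areas 823.71 mm² minus the doubly-counted overlap 92.93 mm² gives 730.79 mm² — area = 730.79 mm². So its area = 730.79 mm². Layer 130 (z = 15.6): the r=11.5 cylinder gives a regular 24-gon of circumradius 11.5 (constant along its height) (area = (24/2)·11.500²·sin(360°/24) = 410.75 mm²); the cube at (2.5, -1) (footprint 23×11.5) is included at this height (area 264.50 mm²); Merging all regions: the regions partially overlap — summed areas 675.25 mm² minus the doubly-counted overlap 82.53 mm² gives 592.71 mm² — area = 592.71 mm²; the cube at (-2.5, 2.5) is not intersected at this z (z outside [17.5, 24.5]); Merging all regions: only the result so far is present, so the union is just that shape — area = 592.71 mm². So its area = 592.71 mm². Layer 149 is larger (730.79 vs 592.71 mm²).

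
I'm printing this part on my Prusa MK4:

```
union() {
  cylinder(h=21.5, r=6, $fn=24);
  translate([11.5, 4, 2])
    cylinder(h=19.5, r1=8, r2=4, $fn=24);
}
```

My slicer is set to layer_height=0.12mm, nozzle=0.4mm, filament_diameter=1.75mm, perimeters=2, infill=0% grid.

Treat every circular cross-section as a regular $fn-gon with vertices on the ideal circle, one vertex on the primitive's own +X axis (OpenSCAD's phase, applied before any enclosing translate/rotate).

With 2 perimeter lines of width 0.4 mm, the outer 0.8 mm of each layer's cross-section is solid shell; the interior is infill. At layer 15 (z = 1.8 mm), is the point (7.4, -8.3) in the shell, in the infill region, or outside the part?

At z = 1.8 mm: the r=6 cylinder gives a regular 24-gon of circumradius 6 (constant along its height); the cone at (11.5, 4) is absent (z outside [2, 21.5]); Merging all regions: only the r=6 cylinder is present, so the union is just that shape — 1 connected region. Overall, the cross-section is a single solid region. The nearest boundary edge runs (3.00, -5.20)→(4.24, -4.24); distance from the point to it = 5.14 mm. The point is not inside any of the regions above, so it lies outside the cross-section (5.14 mm from the nearest boundary).

outside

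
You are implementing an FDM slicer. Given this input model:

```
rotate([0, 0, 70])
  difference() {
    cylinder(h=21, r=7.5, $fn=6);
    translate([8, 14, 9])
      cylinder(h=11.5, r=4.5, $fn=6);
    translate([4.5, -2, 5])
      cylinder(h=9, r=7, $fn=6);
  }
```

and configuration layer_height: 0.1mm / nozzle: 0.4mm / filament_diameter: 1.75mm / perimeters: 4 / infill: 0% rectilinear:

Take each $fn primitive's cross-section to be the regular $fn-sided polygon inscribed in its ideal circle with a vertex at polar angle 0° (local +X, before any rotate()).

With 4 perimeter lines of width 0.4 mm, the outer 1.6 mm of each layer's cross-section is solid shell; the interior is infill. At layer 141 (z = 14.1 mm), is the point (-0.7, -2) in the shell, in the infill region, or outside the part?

At z = 14.1 mm: the r=7.5 cylinder gives a regular 6-gon of circumradius 7.5 (constant along its height); the r=4.5 cylinder at (8, 14) contributes a regular 6-gon of circumradius 4.5; the cylinder at (4.5, -2) is absent (z outside [5, 14]); Subtracting the remaining from the first: starting from the r=7.5 cylinder, the r=4.5 cylinder at (8, 14) misses the remaining region (no effect) — 1 connected region; (rotated 70° about Z; rotation is an isometry so areas/perimeters/island counts are preserved). Overall, the cross-section is a single solid region. Undo the 70° rotation: the query point maps to (-2.119, -0.026) in the un-rotated model frame. The nearest boundary edge runs (-3.75, -6.50)→(-7.50, 0.00); distance from the point to it = 4.65 mm. The point is inside the cross-section and 4.65 mm from the nearest boundary — more than the 1.6 mm shell width (4 × 0.4), so it's in the infill interior.

infill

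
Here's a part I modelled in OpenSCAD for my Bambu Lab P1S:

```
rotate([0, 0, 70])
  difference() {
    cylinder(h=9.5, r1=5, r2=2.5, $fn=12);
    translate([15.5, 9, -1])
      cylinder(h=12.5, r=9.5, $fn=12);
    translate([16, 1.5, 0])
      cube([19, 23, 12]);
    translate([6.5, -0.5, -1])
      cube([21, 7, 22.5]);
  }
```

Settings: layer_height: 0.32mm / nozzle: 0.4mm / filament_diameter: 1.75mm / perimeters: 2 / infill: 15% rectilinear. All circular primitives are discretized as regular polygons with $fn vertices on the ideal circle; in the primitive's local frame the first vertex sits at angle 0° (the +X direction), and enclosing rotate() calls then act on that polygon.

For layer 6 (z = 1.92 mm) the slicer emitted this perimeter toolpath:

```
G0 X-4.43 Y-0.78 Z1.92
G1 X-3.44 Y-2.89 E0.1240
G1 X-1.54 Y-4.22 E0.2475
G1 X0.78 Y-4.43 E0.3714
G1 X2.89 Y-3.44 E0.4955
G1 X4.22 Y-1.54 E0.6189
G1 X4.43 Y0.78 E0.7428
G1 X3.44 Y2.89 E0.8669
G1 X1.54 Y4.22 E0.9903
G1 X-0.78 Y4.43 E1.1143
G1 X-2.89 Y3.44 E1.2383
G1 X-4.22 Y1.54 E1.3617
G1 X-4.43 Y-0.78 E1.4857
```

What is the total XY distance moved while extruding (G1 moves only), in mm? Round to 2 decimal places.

27.92 mm

Sum the Euclidean lengths of each G1 segment: total = 27.92 mm.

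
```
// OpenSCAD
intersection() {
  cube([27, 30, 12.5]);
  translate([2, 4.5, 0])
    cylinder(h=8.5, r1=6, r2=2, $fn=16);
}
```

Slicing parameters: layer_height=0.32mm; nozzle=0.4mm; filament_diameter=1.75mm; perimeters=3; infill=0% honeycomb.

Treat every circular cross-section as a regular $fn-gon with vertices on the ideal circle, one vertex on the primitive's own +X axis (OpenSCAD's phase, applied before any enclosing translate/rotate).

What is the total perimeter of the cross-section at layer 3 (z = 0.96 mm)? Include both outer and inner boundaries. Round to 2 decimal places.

At z = 0.96 mm: the 27×30 cube contributes its full rectangle (perimeter 114.00 mm); the cone at (2, 4.5) contributes a regular 16-gon of circumradius 5.548 (interpolated between r1=6 and r2=2 at t=0.113) (perimeter = 2·16·5.548·sin(180°/16) = 34.64 mm); Taking the intersection: the cone at (2, 4.5) partially overlaps the 27×30 cube; clipping to the common part keeps 64.75 mm² — boundary = 30.78 mm. Overall, the cross-section is a single solid region. Total boundary length (outer) = 30.78 mm.

30.78 mm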